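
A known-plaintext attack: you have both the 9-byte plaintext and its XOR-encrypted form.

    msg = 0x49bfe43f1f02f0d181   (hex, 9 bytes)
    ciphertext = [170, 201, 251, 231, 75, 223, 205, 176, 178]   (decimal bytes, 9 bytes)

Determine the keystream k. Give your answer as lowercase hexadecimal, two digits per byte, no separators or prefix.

Since ciphertext = msg ⊕ k, XORing both sides with msg gives k = msg ⊕ ciphertext.
49 ⊕ aa = e3
bf ⊕ c9 = 76
e4 ⊕ fb = 1f
3f ⊕ e7 = d8
1f ⊕ 4b = 54
02 ⊕ df = dd
f0 ⊕ cd = 3d
d1 ⊕ b0 = 61
81 ⊕ b2 = 33

e3761fd854dd3d6133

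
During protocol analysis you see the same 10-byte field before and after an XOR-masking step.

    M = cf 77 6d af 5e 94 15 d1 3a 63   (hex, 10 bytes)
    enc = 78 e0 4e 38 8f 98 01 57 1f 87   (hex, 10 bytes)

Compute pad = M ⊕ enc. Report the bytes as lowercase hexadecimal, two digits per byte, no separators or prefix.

Since enc = M ⊕ pad, XORing both sides with M gives pad = M ⊕ enc.
byte 0: cf XOR 78 = b7
byte 1: 77 XOR e0 = 97
byte 2: 6d XOR 4e = 23
byte 3: af XOR 38 = 97
byte 4: 5e XOR 8f = d1
byte 5: 94 XOR 98 = 0c
byte 6: 15 XOR 01 = 14
byte 7: d1 XOR 57 = 86
byte 8: 3a XOR 1f = 25
byte 9: 63 XOR 87 = e4

b7972397d10c148625e4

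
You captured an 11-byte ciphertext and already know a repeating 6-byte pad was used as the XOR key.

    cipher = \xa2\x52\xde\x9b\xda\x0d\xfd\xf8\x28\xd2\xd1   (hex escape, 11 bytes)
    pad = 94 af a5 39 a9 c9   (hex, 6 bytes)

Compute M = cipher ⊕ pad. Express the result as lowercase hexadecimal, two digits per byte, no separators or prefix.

36fd7ba273c469578deb78

The 6-byte key repeats, so the effective keystream is 94 af a5 39 a9 c9 94 af a5 39 a9.
byte 0: 162 xor 148 =  54
byte 1:  82 xor 175 = 253
byte 2: 222 xor 165 = 123
byte 3: 155 xor  57 = 162
byte 4: 218 xor 169 = 115
byte 5:  13 xor 201 = 196
byte 6: 253 xor 148 = 105
byte 7: 248 xor 175 =  87
byte 8:  40 xor 165 = 141
byte 9: 210 xor  57 = 235
byte 10: 209 xor 169 = 120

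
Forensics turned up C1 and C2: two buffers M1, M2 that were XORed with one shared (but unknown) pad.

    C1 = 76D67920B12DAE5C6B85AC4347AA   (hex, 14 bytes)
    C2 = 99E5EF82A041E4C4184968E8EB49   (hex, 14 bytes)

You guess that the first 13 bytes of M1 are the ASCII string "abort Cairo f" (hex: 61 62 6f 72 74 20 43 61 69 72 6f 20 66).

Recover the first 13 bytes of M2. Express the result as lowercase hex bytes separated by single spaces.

8e 51 f9 d0 65 4c 09 f9 1a be ab 8b ca

First, C1 ⊕ C2 = (M1 ⊕ K) ⊕ (M2 ⊕ K) = M1 ⊕ M2, so the key drops out. Then M2 = (M1 ⊕ M2) ⊕ M1 over the first 13 bytes.
byte 0: (76 ^ 99) ^ 61 = ef ^ 61 = 8e
byte 1: (d6 ^ e5) ^ 62 = 33 ^ 62 = 51
byte 2: (79 ^ ef) ^ 6f = 96 ^ 6f = f9
byte 3: (20 ^ 82) ^ 72 = a2 ^ 72 = d0
byte 4: (b1 ^ a0) ^ 74 = 11 ^ 74 = 65
byte 5: (2d ^ 41) ^ 20 = 6c ^ 20 = 4c
byte 6: (ae ^ e4) ^ 43 = 4a ^ 43 = 09
byte 7: (5c ^ c4) ^ 61 = 98 ^ 61 = f9
byte 8: (6b ^ 18) ^ 69 = 73 ^ 69 = 1a
byte 9: (85 ^ 49) ^ 72 = cc ^ 72 = be
byte 10: (ac ^ 68) ^ 6f = c4 ^ 6f = ab
byte 11: (43 ^ e8) ^ 20 = ab ^ 20 = 8b
byte 12: (47 ^ eb) ^ 66 = ac ^ 66 = ca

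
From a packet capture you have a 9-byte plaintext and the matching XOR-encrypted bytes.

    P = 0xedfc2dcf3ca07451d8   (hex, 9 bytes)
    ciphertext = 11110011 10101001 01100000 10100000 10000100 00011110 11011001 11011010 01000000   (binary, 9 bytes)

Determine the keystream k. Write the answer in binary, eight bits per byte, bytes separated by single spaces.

00011110 01010101 01001101 01101111 10111000 10111110 10101101 10001011 10011000

Since ciphertext = P ⊕ k, XORing both sides with P gives k = P ⊕ ciphertext.
ed XOR f3 = 1e
fc XOR a9 = 55
2d XOR 60 = 4d
cf XOR a0 = 6f
3c XOR 84 = b8
a0 XOR 1e = be
74 XOR d9 = ad
51 XOR da = 8b
d8 XOR 40 = 98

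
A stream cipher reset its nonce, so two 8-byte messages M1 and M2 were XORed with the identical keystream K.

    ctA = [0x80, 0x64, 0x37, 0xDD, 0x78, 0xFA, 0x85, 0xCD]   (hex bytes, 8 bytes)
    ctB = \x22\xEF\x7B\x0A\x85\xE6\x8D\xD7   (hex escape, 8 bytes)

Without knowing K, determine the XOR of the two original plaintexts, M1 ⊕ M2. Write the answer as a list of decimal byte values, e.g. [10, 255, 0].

ctA ⊕ ctB = (M1 ⊕ K) ⊕ (M2 ⊕ K) = M1 ⊕ M2 — the shared key cancels under XOR.
10000000 ⊕ 00100010 = 10100010
01100100 ⊕ 11101111 = 10001011
00110111 ⊕ 01111011 = 01001100
11011101 ⊕ 00001010 = 11010111
01111000 ⊕ 10000101 = 11111101
11111010 ⊕ 11100110 = 00011100
10000101 ⊕ 10001101 = 00001000
11001101 ⊕ 11010111 = 00011010

[162, 139, 76, 215, 253, 28, 8, 26]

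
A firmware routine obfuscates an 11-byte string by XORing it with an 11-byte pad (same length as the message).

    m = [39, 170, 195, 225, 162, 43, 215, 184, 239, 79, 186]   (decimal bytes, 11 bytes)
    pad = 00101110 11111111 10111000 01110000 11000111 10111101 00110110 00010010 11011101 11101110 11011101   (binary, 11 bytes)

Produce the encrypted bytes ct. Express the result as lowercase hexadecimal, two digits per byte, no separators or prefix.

09557b916596e1aa32a167

XOR is its own inverse, so applying the key byte-wise gives the result directly.
27 ⊕ 2e = 09
aa ⊕ ff = 55
c3 ⊕ b8 = 7b
e1 ⊕ 70 = 91
a2 ⊕ c7 = 65
2b ⊕ bd = 96
d7 ⊕ 36 = e1
b8 ⊕ 12 = aa
ef ⊕ dd = 32
4f ⊕ ee = a1
ba ⊕ dd = 67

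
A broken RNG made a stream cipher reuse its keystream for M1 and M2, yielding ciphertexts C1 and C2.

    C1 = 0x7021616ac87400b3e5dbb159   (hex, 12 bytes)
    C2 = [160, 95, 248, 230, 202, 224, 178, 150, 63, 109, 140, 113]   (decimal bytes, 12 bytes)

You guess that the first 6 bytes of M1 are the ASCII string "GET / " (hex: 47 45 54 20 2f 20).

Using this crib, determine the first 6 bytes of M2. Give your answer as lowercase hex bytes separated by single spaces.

First, C1 ⊕ C2 = (M1 ⊕ K) ⊕ (M2 ⊕ K) = M1 ⊕ M2, so the key drops out. Then M2 = (M1 ⊕ M2) ⊕ M1 over the first 6 bytes.
byte 0: (70 ^ a0) ^ 47 = d0 ^ 47 = 97
byte 1: (21 ^ 5f) ^ 45 = 7e ^ 45 = 3b
byte 2: (61 ^ f8) ^ 54 = 99 ^ 54 = cd
byte 3: (6a ^ e6) ^ 20 = 8c ^ 20 = ac
byte 4: (c8 ^ ca) ^ 2f = 02 ^ 2f = 2d
byte 5: (74 ^ e0) ^ 20 = 94 ^ 20 = b4

97 3b cd ac 2d b4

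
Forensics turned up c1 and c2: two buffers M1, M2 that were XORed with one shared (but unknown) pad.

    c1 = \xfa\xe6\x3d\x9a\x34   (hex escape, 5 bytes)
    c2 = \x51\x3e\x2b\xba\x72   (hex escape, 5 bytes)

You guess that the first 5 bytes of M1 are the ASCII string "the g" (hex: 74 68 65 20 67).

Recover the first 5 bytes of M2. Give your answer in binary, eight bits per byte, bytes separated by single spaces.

First, c1 ⊕ c2 = (M1 ⊕ K) ⊕ (M2 ⊕ K) = M1 ⊕ M2, so the key drops out. Then M2 = (M1 ⊕ M2) ⊕ M1 over the first 5 bytes.
byte 0: (fa xor 51) xor 74 = ab xor 74 = df
byte 1: (e6 xor 3e) xor 68 = d8 xor 68 = b0
byte 2: (3d xor 2b) xor 65 = 16 xor 65 = 73
byte 3: (9a xor ba) xor 20 = 20 xor 20 = 00
byte 4: (34 xor 72) xor 67 = 46 xor 67 = 21

11011111 10110000 01110011 00000000 00100001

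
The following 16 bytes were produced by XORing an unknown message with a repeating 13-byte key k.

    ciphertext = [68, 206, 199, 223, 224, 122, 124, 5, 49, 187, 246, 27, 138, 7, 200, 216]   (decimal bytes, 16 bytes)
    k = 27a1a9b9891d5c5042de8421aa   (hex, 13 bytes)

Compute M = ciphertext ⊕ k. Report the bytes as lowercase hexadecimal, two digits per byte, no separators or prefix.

The 13-byte key repeats, so the effective keystream is 27 a1 a9 b9 89 1d 5c 50 42 de 84 21 aa 27 a1 a9.
byte 0: 44 ⊕ 27 = 63
byte 1: ce ⊕ a1 = 6f
byte 2: c7 ⊕ a9 = 6e
byte 3: df ⊕ b9 = 66
byte 4: e0 ⊕ 89 = 69
byte 5: 7a ⊕ 1d = 67
byte 6: 7c ⊕ 5c = 20
byte 7: 05 ⊕ 50 = 55
byte 8: 31 ⊕ 42 = 73
byte 9: bb ⊕ de = 65
byte 10: f6 ⊕ 84 = 72
byte 11: 1b ⊕ 21 = 3a
byte 12: 8a ⊕ aa = 20
byte 13: 07 ⊕ 27 = 20
byte 14: c8 ⊕ a1 = 69
byte 15: d8 ⊕ a9 = 71

636f6e66696720557365723a20206971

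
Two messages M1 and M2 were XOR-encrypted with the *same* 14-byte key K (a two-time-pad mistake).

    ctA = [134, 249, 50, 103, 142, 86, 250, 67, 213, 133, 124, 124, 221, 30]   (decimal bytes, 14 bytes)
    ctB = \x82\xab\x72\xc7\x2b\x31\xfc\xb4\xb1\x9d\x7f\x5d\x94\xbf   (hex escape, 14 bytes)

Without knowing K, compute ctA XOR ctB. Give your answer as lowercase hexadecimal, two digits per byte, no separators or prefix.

ctA ⊕ ctB = (M1 ⊕ K) ⊕ (M2 ⊕ K) = M1 ⊕ M2 — the shared key cancels under XOR.
byte 0: 86 ⊕ 82 = 04
byte 1: f9 ⊕ ab = 52
byte 2: 32 ⊕ 72 = 40
byte 3: 67 ⊕ c7 = a0
byte 4: 8e ⊕ 2b = a5
byte 5: 56 ⊕ 31 = 67
byte 6: fa ⊕ fc = 06
byte 7: 43 ⊕ b4 = f7
byte 8: d5 ⊕ b1 = 64
byte 9: 85 ⊕ 9d = 18
byte 10: 7c ⊕ 7f = 03
byte 11: 7c ⊕ 5d = 21
byte 12: dd ⊕ 94 = 49
byte 13: 1e ⊕ bf = a1

045240a0a56706f76418032149a1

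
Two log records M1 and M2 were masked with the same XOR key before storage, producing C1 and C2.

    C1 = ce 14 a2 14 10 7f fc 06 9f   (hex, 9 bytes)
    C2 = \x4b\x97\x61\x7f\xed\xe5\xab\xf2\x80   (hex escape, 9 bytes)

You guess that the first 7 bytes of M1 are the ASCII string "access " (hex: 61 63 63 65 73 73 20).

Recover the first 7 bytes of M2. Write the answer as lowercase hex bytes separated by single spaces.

First, C1 ⊕ C2 = (M1 ⊕ K) ⊕ (M2 ⊕ K) = M1 ⊕ M2, so the key drops out. Then M2 = (M1 ⊕ M2) ⊕ M1 over the first 7 bytes.
byte 0: (ce ⊕ 4b) ⊕ 61 = 85 ⊕ 61 = e4
byte 1: (14 ⊕ 97) ⊕ 63 = 83 ⊕ 63 = e0
byte 2: (a2 ⊕ 61) ⊕ 63 = c3 ⊕ 63 = a0
byte 3: (14 ⊕ 7f) ⊕ 65 = 6b ⊕ 65 = 0e
byte 4: (10 ⊕ ed) ⊕ 73 = fd ⊕ 73 = 8e
byte 5: (7f ⊕ e5) ⊕ 73 = 9a ⊕ 73 = e9
byte 6: (fc ⊕ ab) ⊕ 20 = 57 ⊕ 20 = 77

e4 e0 a0 0e 8e e9 77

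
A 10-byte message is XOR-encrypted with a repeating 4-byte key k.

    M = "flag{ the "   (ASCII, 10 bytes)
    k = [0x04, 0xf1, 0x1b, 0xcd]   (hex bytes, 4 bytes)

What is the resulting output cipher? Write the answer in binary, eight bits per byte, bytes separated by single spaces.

01100010 10011101 01111010 10101010 01111111 11010001 01101111 10100101 01100001 11010001

The 4-byte key repeats, so the effective keystream is 04 f1 1b cd 04 f1 1b cd 04 f1.
byte 0: 01100110 xor 00000100 = 01100010
byte 1: 01101100 xor 11110001 = 10011101
byte 2: 01100001 xor 00011011 = 01111010
byte 3: 01100111 xor 11001101 = 10101010
byte 4: 01111011 xor 00000100 = 01111111
byte 5: 00100000 xor 11110001 = 11010001
byte 6: 01110100 xor 00011011 = 01101111
byte 7: 01101000 xor 11001101 = 10100101
byte 8: 01100101 xor 00000100 = 01100001
byte 9: 00100000 xor 11110001 = 11010001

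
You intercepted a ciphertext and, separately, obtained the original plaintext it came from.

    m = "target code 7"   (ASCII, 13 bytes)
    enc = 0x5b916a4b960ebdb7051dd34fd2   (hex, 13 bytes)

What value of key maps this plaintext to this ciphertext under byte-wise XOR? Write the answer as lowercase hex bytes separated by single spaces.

2f f0 18 2c f3 7a 9d d4 6a 79 b6 6f e5

Since enc = m ⊕ key, XORing both sides with m gives key = m ⊕ enc.
74 xor 5b = 2f
61 xor 91 = f0
72 xor 6a = 18
67 xor 4b = 2c
65 xor 96 = f3
74 xor 0e = 7a
20 xor bd = 9d
63 xor b7 = d4
6f xor 05 = 6a
64 xor 1d = 79
65 xor d3 = b6
20 xor 4f = 6f
37 xor d2 = e5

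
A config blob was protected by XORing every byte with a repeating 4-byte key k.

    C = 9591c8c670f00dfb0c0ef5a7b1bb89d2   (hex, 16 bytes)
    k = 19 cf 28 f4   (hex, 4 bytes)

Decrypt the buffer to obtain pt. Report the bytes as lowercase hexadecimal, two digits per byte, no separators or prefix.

The 4-byte key repeats, so the effective keystream is 19 cf 28 f4 19 cf 28 f4 19 cf 28 f4 19 cf 28 f4.
byte 0: 95 xor 19 = 8c
byte 1: 91 xor cf = 5e
byte 2: c8 xor 28 = e0
byte 3: c6 xor f4 = 32
byte 4: 70 xor 19 = 69
byte 5: f0 xor cf = 3f
byte 6: 0d xor 28 = 25
byte 7: fb xor f4 = 0f
byte 8: 0c xor 19 = 15
byte 9: 0e xor cf = c1
byte 10: f5 xor 28 = dd
byte 11: a7 xor f4 = 53
byte 12: b1 xor 19 = a8
byte 13: bb xor cf = 74
byte 14: 89 xor 28 = a1
byte 15: d2 xor f4 = 26

8c5ee032693f250f15c1dd53a874a126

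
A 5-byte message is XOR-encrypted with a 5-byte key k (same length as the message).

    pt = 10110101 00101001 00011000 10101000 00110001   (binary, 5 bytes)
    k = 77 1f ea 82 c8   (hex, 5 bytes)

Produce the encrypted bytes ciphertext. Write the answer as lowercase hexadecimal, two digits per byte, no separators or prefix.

c236f22af9

XOR is its own inverse, so applying the key byte-wise gives the result directly.
b5 XOR 77 = c2
29 XOR 1f = 36
18 XOR ea = f2
a8 XOR 82 = 2a
31 XOR c8 = f9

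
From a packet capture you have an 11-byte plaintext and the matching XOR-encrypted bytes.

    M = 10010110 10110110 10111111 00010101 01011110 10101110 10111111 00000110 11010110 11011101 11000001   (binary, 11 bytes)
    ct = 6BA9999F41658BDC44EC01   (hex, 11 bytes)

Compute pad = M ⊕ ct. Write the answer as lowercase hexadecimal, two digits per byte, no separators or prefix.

Since ct = M ⊕ pad, XORing both sides with M gives pad = M ⊕ ct.
byte 0: 150 xor 107 = 253
byte 1: 182 xor 169 =  31
byte 2: 191 xor 153 =  38
byte 3:  21 xor 159 = 138
byte 4:  94 xor  65 =  31
byte 5: 174 xor 101 = 203
byte 6: 191 xor 139 =  52
byte 7:   6 xor 220 = 218
byte 8: 214 xor  68 = 146
byte 9: 221 xor 236 =  49
byte 10: 193 xor   1 = 192

fd1f268a1fcb34da9231c0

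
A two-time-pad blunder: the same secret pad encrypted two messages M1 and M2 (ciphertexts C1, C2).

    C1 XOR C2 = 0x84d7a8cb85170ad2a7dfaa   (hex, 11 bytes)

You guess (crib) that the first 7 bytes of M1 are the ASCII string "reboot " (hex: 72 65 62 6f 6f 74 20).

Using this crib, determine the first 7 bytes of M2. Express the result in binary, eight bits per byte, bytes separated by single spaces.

Since C1 ⊕ C2 = M1 ⊕ M2, XORing with the guessed M1 bytes yields the corresponding M2 bytes: M2 = (C1 ⊕ C2) ⊕ M1.
byte 0: 84 XOR 72 = f6
byte 1: d7 XOR 65 = b2
byte 2: a8 XOR 62 = ca
byte 3: cb XOR 6f = a4
byte 4: 85 XOR 6f = ea
byte 5: 17 XOR 74 = 63
byte 6: 0a XOR 20 = 2a

11110110 10110010 11001010 10100100 11101010 01100011 00101010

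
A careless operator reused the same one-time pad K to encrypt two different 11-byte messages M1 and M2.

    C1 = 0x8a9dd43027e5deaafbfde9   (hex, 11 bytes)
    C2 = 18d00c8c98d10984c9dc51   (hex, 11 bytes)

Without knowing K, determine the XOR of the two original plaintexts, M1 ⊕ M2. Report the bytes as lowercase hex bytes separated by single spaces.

C1 ⊕ C2 = (M1 ⊕ K) ⊕ (M2 ⊕ K) = M1 ⊕ M2 — the shared key cancels under XOR.
10001010 XOR 00011000 = 10010010
10011101 XOR 11010000 = 01001101
11010100 XOR 00001100 = 11011000
00110000 XOR 10001100 = 10111100
00100111 XOR 10011000 = 10111111
11100101 XOR 11010001 = 00110100
11011110 XOR 00001001 = 11010111
10101010 XOR 10000100 = 00101110
11111011 XOR 11001001 = 00110010
11111101 XOR 11011100 = 00100001
11101001 XOR 01010001 = 10111000

92 4d d8 bc bf 34 d7 2e 32 21 b8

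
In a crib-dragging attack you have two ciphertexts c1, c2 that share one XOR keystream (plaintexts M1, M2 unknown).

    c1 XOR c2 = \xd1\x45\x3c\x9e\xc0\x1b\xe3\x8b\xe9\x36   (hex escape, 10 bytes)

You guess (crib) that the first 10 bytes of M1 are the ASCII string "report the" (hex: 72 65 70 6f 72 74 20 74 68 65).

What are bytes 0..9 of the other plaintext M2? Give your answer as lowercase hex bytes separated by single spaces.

a3 20 4c f1 b2 6f c3 ff 81 53

Since c1 ⊕ c2 = M1 ⊕ M2, XORing with the guessed M1 bytes yields the corresponding M2 bytes: M2 = (c1 ⊕ c2) ⊕ M1.
11010001 ^ 01110010 = 10100011
01000101 ^ 01100101 = 00100000
00111100 ^ 01110000 = 01001100
10011110 ^ 01101111 = 11110001
11000000 ^ 01110010 = 10110010
00011011 ^ 01110100 = 01101111
11100011 ^ 00100000 = 11000011
10001011 ^ 01110100 = 11111111
11101001 ^ 01101000 = 10000001
00110110 ^ 01100101 = 01010011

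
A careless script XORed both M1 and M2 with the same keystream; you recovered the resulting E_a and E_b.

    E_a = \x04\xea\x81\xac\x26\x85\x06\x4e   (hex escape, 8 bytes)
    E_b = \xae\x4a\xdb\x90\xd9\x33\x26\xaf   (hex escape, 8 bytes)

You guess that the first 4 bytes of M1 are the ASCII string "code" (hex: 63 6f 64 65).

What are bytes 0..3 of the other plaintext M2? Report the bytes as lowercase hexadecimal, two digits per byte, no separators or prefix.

c9cf3e59

First, E_a ⊕ E_b = (M1 ⊕ K) ⊕ (M2 ⊕ K) = M1 ⊕ M2, so the key drops out. Then M2 = (M1 ⊕ M2) ⊕ M1 over the first 4 bytes.
byte 0: (04 ^ ae) ^ 63 = aa ^ 63 = c9
byte 1: (ea ^ 4a) ^ 6f = a0 ^ 6f = cf
byte 2: (81 ^ db) ^ 64 = 5a ^ 64 = 3e
byte 3: (ac ^ 90) ^ 65 = 3c ^ 65 = 59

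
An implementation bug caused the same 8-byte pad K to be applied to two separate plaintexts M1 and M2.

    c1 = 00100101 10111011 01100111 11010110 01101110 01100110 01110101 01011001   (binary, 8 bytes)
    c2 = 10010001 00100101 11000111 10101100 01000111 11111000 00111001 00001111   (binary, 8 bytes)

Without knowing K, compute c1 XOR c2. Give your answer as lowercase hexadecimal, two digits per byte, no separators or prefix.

c1 ⊕ c2 = (M1 ⊕ K) ⊕ (M2 ⊕ K) = M1 ⊕ M2 — the shared key cancels under XOR.
25 ⊕ 91 = b4
bb ⊕ 25 = 9e
67 ⊕ c7 = a0
d6 ⊕ ac = 7a
6e ⊕ 47 = 29
66 ⊕ f8 = 9e
75 ⊕ 39 = 4c
59 ⊕ 0f = 56

b49ea07a299e4c56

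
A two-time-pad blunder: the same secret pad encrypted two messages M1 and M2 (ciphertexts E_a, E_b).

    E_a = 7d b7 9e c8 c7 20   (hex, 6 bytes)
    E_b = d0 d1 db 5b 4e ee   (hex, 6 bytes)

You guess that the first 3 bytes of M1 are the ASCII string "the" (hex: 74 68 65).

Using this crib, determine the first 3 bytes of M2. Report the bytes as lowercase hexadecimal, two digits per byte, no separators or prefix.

First, E_a ⊕ E_b = (M1 ⊕ K) ⊕ (M2 ⊕ K) = M1 ⊕ M2, so the key drops out. Then M2 = (M1 ⊕ M2) ⊕ M1 over the first 3 bytes.
byte 0: (7d ^ d0) ^ 74 = ad ^ 74 = d9
byte 1: (b7 ^ d1) ^ 68 = 66 ^ 68 = 0e
byte 2: (9e ^ db) ^ 65 = 45 ^ 65 = 20

d90e20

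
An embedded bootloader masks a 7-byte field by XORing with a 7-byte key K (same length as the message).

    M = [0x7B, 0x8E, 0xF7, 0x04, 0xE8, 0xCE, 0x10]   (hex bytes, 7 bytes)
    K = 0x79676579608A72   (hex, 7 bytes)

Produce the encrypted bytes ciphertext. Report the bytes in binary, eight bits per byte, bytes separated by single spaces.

XOR is its own inverse, so applying the key byte-wise gives the result directly.
123 ⊕ 121 =   2
142 ⊕ 103 = 233
247 ⊕ 101 = 146
  4 ⊕ 121 = 125
232 ⊕  96 = 136
206 ⊕ 138 =  68
 16 ⊕ 114 =  98

00000010 11101001 10010010 01111101 10001000 01000100 01100010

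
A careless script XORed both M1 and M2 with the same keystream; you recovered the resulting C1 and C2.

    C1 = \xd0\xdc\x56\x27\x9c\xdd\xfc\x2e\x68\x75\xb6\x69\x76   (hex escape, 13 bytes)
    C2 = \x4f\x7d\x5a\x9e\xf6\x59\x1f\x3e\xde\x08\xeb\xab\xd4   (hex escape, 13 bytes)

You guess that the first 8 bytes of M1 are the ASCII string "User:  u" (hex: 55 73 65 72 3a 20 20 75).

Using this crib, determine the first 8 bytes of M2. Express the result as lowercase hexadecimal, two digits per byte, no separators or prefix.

cad269cb50a4c365

First, C1 ⊕ C2 = (M1 ⊕ K) ⊕ (M2 ⊕ K) = M1 ⊕ M2, so the key drops out. Then M2 = (M1 ⊕ M2) ⊕ M1 over the first 8 bytes.
byte 0: (d0 xor 4f) xor 55 = 9f xor 55 = ca
byte 1: (dc xor 7d) xor 73 = a1 xor 73 = d2
byte 2: (56 xor 5a) xor 65 = 0c xor 65 = 69
byte 3: (27 xor 9e) xor 72 = b9 xor 72 = cb
byte 4: (9c xor f6) xor 3a = 6a xor 3a = 50
byte 5: (dd xor 59) xor 20 = 84 xor 20 = a4
byte 6: (fc xor 1f) xor 20 = e3 xor 20 = c3
byte 7: (2e xor 3e) xor 75 = 10 xor 75 = 65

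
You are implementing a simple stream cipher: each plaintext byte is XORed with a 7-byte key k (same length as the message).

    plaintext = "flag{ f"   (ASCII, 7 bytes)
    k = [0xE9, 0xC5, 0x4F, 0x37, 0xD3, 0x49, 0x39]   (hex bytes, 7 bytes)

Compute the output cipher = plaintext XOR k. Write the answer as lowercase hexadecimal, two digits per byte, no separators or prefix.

8fa92e50a8695f

XOR is its own inverse, so applying the key byte-wise gives the result directly.
66 ^ e9 = 8f
6c ^ c5 = a9
61 ^ 4f = 2e
67 ^ 37 = 50
7b ^ d3 = a8
20 ^ 49 = 69
66 ^ 39 = 5f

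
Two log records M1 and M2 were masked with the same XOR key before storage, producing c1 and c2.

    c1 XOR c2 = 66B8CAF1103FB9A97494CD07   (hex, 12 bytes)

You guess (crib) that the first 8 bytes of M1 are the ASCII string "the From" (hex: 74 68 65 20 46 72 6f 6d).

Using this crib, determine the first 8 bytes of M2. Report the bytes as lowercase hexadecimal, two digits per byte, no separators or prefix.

12d0afd1564dd6c4

Since c1 ⊕ c2 = M1 ⊕ M2, XORing with the guessed M1 bytes yields the corresponding M2 bytes: M2 = (c1 ⊕ c2) ⊕ M1.
byte 0: 102 ⊕ 116 =  18
byte 1: 184 ⊕ 104 = 208
byte 2: 202 ⊕ 101 = 175
byte 3: 241 ⊕  32 = 209
byte 4:  16 ⊕  70 =  86
byte 5:  63 ⊕ 114 =  77
byte 6: 185 ⊕ 111 = 214
byte 7: 169 ⊕ 109 = 196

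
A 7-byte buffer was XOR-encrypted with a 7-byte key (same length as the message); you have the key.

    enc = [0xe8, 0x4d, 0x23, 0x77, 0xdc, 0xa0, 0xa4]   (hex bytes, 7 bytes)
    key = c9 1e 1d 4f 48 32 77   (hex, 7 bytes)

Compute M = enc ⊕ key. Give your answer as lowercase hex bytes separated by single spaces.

21 53 3e 38 94 92 d3

byte 0: 232 xor 201 =  33
byte 1:  77 xor  30 =  83
byte 2:  35 xor  29 =  62
byte 3: 119 xor  79 =  56
byte 4: 220 xor  72 = 148
byte 5: 160 xor  50 = 146
byte 6: 164 xor 119 = 211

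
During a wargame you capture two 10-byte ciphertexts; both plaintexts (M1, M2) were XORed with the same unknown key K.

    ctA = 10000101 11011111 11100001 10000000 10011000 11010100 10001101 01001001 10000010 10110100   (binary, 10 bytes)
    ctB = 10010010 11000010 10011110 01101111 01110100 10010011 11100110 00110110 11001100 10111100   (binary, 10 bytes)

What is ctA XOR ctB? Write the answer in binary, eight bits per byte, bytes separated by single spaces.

ctA ⊕ ctB = (M1 ⊕ K) ⊕ (M2 ⊕ K) = M1 ⊕ M2 — the shared key cancels under XOR.
byte 0: 85 XOR 92 = 17
byte 1: df XOR c2 = 1d
byte 2: e1 XOR 9e = 7f
byte 3: 80 XOR 6f = ef
byte 4: 98 XOR 74 = ec
byte 5: d4 XOR 93 = 47
byte 6: 8d XOR e6 = 6b
byte 7: 49 XOR 36 = 7f
byte 8: 82 XOR cc = 4e
byte 9: b4 XOR bc = 08

00010111 00011101 01111111 11101111 11101100 01000111 01101011 01111111 01001110 00001000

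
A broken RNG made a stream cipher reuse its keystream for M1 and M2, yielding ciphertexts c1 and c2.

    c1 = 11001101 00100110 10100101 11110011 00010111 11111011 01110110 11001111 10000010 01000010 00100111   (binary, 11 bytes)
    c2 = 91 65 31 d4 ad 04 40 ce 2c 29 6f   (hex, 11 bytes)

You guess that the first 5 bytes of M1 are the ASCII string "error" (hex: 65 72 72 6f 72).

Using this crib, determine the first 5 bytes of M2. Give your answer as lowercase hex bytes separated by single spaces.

39 31 e6 48 c8

First, c1 ⊕ c2 = (M1 ⊕ K) ⊕ (M2 ⊕ K) = M1 ⊕ M2, so the key drops out. Then M2 = (M1 ⊕ M2) ⊕ M1 over the first 5 bytes.
byte 0: (cd XOR 91) XOR 65 = 5c XOR 65 = 39
byte 1: (26 XOR 65) XOR 72 = 43 XOR 72 = 31
byte 2: (a5 XOR 31) XOR 72 = 94 XOR 72 = e6
byte 3: (f3 XOR d4) XOR 6f = 27 XOR 6f = 48
byte 4: (17 XOR ad) XOR 72 = ba XOR 72 = c8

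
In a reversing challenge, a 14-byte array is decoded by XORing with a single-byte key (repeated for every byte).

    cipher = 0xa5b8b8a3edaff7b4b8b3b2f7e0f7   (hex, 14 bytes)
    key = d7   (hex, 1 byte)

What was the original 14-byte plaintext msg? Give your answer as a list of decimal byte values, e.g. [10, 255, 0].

[114, 111, 111, 116, 58, 120, 32, 99, 111, 100, 101, 32, 55, 32]

The 1-byte key repeats, so the effective keystream is d7 d7 d7 d7 d7 d7 d7 d7 d7 d7 d7 d7 d7 d7.
byte 0: 10100101 xor 11010111 = 01110010
byte 1: 10111000 xor 11010111 = 01101111
byte 2: 10111000 xor 11010111 = 01101111
byte 3: 10100011 xor 11010111 = 01110100
byte 4: 11101101 xor 11010111 = 00111010
byte 5: 10101111 xor 11010111 = 01111000
byte 6: 11110111 xor 11010111 = 00100000
byte 7: 10110100 xor 11010111 = 01100011
byte 8: 10111000 xor 11010111 = 01101111
byte 9: 10110011 xor 11010111 = 01100100
byte 10: 10110010 xor 11010111 = 01100101
byte 11: 11110111 xor 11010111 = 00100000
byte 12: 11100000 xor 11010111 = 00110111
byte 13: 11110111 xor 11010111 = 00100000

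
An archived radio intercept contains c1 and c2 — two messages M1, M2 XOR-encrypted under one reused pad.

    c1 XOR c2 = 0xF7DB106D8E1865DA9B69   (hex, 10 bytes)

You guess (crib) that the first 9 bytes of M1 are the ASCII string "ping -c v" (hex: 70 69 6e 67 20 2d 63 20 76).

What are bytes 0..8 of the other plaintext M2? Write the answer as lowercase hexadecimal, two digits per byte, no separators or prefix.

87b27e0aae3506faed

Since c1 ⊕ c2 = M1 ⊕ M2, XORing with the guessed M1 bytes yields the corresponding M2 bytes: M2 = (c1 ⊕ c2) ⊕ M1.
247 ^ 112 = 135
219 ^ 105 = 178
 16 ^ 110 = 126
109 ^ 103 =  10
142 ^  32 = 174
 24 ^  45 =  53
101 ^  99 =   6
218 ^  32 = 250
155 ^ 118 = 237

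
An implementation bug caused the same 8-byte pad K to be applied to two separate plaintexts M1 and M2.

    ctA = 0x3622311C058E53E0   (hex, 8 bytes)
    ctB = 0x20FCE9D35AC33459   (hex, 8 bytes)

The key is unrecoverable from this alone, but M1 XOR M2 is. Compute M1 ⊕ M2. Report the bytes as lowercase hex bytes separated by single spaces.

ctA ⊕ ctB = (M1 ⊕ K) ⊕ (M2 ⊕ K) = M1 ⊕ M2 — the shared key cancels under XOR.
00110110 ⊕ 00100000 = 00010110
00100010 ⊕ 11111100 = 11011110
00110001 ⊕ 11101001 = 11011000
00011100 ⊕ 11010011 = 11001111
00000101 ⊕ 01011010 = 01011111
10001110 ⊕ 11000011 = 01001101
01010011 ⊕ 00110100 = 01100111
11100000 ⊕ 01011001 = 10111001

16 de d8 cf 5f 4d 67 b9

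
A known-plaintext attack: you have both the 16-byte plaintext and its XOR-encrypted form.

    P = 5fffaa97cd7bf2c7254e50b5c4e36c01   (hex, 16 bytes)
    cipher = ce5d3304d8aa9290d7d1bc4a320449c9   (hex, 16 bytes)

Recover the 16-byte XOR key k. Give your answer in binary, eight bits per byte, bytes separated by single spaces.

Since cipher = P ⊕ k, XORing both sides with P gives k = P ⊕ cipher.
5f ⊕ ce = 91
ff ⊕ 5d = a2
aa ⊕ 33 = 99
97 ⊕ 04 = 93
cd ⊕ d8 = 15
7b ⊕ aa = d1
f2 ⊕ 92 = 60
c7 ⊕ 90 = 57
25 ⊕ d7 = f2
4e ⊕ d1 = 9f
50 ⊕ bc = ec
b5 ⊕ 4a = ff
c4 ⊕ 32 = f6
e3 ⊕ 04 = e7
6c ⊕ 49 = 25
01 ⊕ c9 = c8

10010001 10100010 10011001 10010011 00010101 11010001 01100000 01010111 11110010 10011111 11101100 11111111 11110110 11100111 00100101 11001000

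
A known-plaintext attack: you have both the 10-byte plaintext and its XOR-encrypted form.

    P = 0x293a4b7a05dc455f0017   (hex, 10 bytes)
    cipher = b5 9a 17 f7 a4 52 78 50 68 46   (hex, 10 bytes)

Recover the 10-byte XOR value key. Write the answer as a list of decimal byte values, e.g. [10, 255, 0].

[156, 160, 92, 141, 161, 142, 61, 15, 104, 81]

Since cipher = P ⊕ key, XORing both sides with P gives key = P ⊕ cipher.
byte 0: 00101001 xor 10110101 = 10011100
byte 1: 00111010 xor 10011010 = 10100000
byte 2: 01001011 xor 00010111 = 01011100
byte 3: 01111010 xor 11110111 = 10001101
byte 4: 00000101 xor 10100100 = 10100001
byte 5: 11011100 xor 01010010 = 10001110
byte 6: 01000101 xor 01111000 = 00111101
byte 7: 01011111 xor 01010000 = 00001111
byte 8: 00000000 xor 01101000 = 01101000
byte 9: 00010111 xor 01000110 = 01010001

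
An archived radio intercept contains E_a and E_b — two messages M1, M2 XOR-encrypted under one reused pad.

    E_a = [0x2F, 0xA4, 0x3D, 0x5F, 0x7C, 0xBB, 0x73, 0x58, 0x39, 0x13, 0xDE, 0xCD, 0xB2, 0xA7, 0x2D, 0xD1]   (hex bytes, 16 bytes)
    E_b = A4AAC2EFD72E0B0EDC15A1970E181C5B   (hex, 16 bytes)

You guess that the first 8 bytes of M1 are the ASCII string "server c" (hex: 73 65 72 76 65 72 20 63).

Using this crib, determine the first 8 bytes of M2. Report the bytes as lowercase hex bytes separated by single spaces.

First, E_a ⊕ E_b = (M1 ⊕ K) ⊕ (M2 ⊕ K) = M1 ⊕ M2, so the key drops out. Then M2 = (M1 ⊕ M2) ⊕ M1 over the first 8 bytes.
byte 0: (2f xor a4) xor 73 = 8b xor 73 = f8
byte 1: (a4 xor aa) xor 65 = 0e xor 65 = 6b
byte 2: (3d xor c2) xor 72 = ff xor 72 = 8d
byte 3: (5f xor ef) xor 76 = b0 xor 76 = c6
byte 4: (7c xor d7) xor 65 = ab xor 65 = ce
byte 5: (bb xor 2e) xor 72 = 95 xor 72 = e7
byte 6: (73 xor 0b) xor 20 = 78 xor 20 = 58
byte 7: (58 xor 0e) xor 63 = 56 xor 63 = 35

f8 6b 8d c6 ce e7 58 35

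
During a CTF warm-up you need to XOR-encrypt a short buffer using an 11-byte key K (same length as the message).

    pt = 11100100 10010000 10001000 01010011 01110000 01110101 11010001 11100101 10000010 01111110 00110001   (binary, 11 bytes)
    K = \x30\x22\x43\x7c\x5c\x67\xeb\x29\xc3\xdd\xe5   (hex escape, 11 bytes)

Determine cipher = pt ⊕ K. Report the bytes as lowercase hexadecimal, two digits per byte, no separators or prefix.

228 xor  48 = 212
144 xor  34 = 178
136 xor  67 = 203
 83 xor 124 =  47
112 xor  92 =  44
117 xor 103 =  18
209 xor 235 =  58
229 xor  41 = 204
130 xor 195 =  65
126 xor 221 = 163
 49 xor 229 = 212

d4b2cb2f2c123acc41a3d4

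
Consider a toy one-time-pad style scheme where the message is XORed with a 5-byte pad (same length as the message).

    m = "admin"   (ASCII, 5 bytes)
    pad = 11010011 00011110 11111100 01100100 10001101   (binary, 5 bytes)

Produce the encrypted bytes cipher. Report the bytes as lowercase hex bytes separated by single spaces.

b2 7a 91 0d e3

XOR is its own inverse, so applying the key byte-wise gives the result directly.
byte 0: 61 ^ d3 = b2
byte 1: 64 ^ 1e = 7a
byte 2: 6d ^ fc = 91
byte 3: 69 ^ 64 = 0d
byte 4: 6e ^ 8d = e3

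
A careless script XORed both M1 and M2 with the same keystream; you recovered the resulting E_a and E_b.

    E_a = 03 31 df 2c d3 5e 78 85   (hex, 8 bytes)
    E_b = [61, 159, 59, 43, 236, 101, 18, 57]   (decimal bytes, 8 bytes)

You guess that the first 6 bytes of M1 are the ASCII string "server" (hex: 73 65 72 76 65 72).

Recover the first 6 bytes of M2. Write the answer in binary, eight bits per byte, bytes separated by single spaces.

First, E_a ⊕ E_b = (M1 ⊕ K) ⊕ (M2 ⊕ K) = M1 ⊕ M2, so the key drops out. Then M2 = (M1 ⊕ M2) ⊕ M1 over the first 6 bytes.
byte 0: (03 ⊕ 3d) ⊕ 73 = 3e ⊕ 73 = 4d
byte 1: (31 ⊕ 9f) ⊕ 65 = ae ⊕ 65 = cb
byte 2: (df ⊕ 3b) ⊕ 72 = e4 ⊕ 72 = 96
byte 3: (2c ⊕ 2b) ⊕ 76 = 07 ⊕ 76 = 71
byte 4: (d3 ⊕ ec) ⊕ 65 = 3f ⊕ 65 = 5a
byte 5: (5e ⊕ 65) ⊕ 72 = 3b ⊕ 72 = 49

01001101 11001011 10010110 01110001 01011010 01001001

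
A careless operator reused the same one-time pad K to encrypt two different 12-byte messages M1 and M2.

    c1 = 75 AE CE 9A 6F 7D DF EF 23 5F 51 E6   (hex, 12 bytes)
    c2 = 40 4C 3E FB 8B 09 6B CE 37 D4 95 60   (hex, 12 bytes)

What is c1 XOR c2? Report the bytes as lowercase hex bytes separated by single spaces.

c1 ⊕ c2 = (M1 ⊕ K) ⊕ (M2 ⊕ K) = M1 ⊕ M2 — the shared key cancels under XOR.
byte 0: 75 ⊕ 40 = 35
byte 1: ae ⊕ 4c = e2
byte 2: ce ⊕ 3e = f0
byte 3: 9a ⊕ fb = 61
byte 4: 6f ⊕ 8b = e4
byte 5: 7d ⊕ 09 = 74
byte 6: df ⊕ 6b = b4
byte 7: ef ⊕ ce = 21
byte 8: 23 ⊕ 37 = 14
byte 9: 5f ⊕ d4 = 8b
byte 10: 51 ⊕ 95 = c4
byte 11: e6 ⊕ 60 = 86

35 e2 f0 61 e4 74 b4 21 14 8b c4 86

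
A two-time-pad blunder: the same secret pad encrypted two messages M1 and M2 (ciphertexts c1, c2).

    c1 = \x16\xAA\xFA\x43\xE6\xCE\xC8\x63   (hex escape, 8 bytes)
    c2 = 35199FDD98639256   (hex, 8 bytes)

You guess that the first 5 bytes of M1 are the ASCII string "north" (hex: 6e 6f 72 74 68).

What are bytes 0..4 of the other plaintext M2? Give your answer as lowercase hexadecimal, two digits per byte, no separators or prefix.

First, c1 ⊕ c2 = (M1 ⊕ K) ⊕ (M2 ⊕ K) = M1 ⊕ M2, so the key drops out. Then M2 = (M1 ⊕ M2) ⊕ M1 over the first 5 bytes.
byte 0: (16 ⊕ 35) ⊕ 6e = 23 ⊕ 6e = 4d
byte 1: (aa ⊕ 19) ⊕ 6f = b3 ⊕ 6f = dc
byte 2: (fa ⊕ 9f) ⊕ 72 = 65 ⊕ 72 = 17
byte 3: (43 ⊕ dd) ⊕ 74 = 9e ⊕ 74 = ea
byte 4: (e6 ⊕ 98) ⊕ 68 = 7e ⊕ 68 = 16

4ddc17ea16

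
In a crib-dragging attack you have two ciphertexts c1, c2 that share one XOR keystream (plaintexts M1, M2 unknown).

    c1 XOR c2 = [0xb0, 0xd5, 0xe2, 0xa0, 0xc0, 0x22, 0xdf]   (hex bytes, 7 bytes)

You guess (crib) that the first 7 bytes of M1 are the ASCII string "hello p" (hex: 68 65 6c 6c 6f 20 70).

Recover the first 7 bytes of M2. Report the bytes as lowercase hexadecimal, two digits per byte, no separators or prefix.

Since c1 ⊕ c2 = M1 ⊕ M2, XORing with the guessed M1 bytes yields the corresponding M2 bytes: M2 = (c1 ⊕ c2) ⊕ M1.
byte 0: b0 ⊕ 68 = d8
byte 1: d5 ⊕ 65 = b0
byte 2: e2 ⊕ 6c = 8e
byte 3: a0 ⊕ 6c = cc
byte 4: c0 ⊕ 6f = af
byte 5: 22 ⊕ 20 = 02
byte 6: df ⊕ 70 = af

d8b08eccaf02af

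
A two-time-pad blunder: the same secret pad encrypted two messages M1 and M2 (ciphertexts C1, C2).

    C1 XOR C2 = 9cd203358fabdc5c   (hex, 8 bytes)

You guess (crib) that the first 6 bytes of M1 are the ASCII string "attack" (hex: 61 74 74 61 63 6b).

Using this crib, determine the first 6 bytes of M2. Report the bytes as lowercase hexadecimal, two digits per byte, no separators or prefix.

fda67754ecc0

Since C1 ⊕ C2 = M1 ⊕ M2, XORing with the guessed M1 bytes yields the corresponding M2 bytes: M2 = (C1 ⊕ C2) ⊕ M1.
byte 0: 9c ⊕ 61 = fd
byte 1: d2 ⊕ 74 = a6
byte 2: 03 ⊕ 74 = 77
byte 3: 35 ⊕ 61 = 54
byte 4: 8f ⊕ 63 = ec
byte 5: ab ⊕ 6b = c0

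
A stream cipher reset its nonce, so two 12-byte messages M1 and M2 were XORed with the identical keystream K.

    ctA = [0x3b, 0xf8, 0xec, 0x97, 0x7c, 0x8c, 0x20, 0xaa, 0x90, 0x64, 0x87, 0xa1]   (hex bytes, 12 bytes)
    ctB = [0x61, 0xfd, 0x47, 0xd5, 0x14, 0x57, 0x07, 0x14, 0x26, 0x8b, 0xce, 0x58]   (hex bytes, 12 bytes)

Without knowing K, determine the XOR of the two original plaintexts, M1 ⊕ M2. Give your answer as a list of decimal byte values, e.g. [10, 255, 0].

[90, 5, 171, 66, 104, 219, 39, 190, 182, 239, 73, 249]

ctA ⊕ ctB = (M1 ⊕ K) ⊕ (M2 ⊕ K) = M1 ⊕ M2 — the shared key cancels under XOR.
3b XOR 61 = 5a
f8 XOR fd = 05
ec XOR 47 = ab
97 XOR d5 = 42
7c XOR 14 = 68
8c XOR 57 = db
20 XOR 07 = 27
aa XOR 14 = be
90 XOR 26 = b6
64 XOR 8b = ef
87 XOR ce = 49
a1 XOR 58 = f9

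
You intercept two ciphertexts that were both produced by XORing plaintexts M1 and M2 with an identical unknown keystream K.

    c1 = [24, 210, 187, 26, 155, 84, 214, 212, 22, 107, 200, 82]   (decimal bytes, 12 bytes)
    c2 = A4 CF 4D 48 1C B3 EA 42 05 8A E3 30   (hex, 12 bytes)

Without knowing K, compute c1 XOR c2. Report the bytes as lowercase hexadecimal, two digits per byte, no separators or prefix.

bc1df65287e73c9613e12b62

c1 ⊕ c2 = (M1 ⊕ K) ⊕ (M2 ⊕ K) = M1 ⊕ M2 — the shared key cancels under XOR.
00011000 ⊕ 10100100 = 10111100
11010010 ⊕ 11001111 = 00011101
10111011 ⊕ 01001101 = 11110110
00011010 ⊕ 01001000 = 01010010
10011011 ⊕ 00011100 = 10000111
01010100 ⊕ 10110011 = 11100111
11010110 ⊕ 11101010 = 00111100
11010100 ⊕ 01000010 = 10010110
00010110 ⊕ 00000101 = 00010011
01101011 ⊕ 10001010 = 11100001
11001000 ⊕ 11100011 = 00101011
01010010 ⊕ 00110000 = 01100010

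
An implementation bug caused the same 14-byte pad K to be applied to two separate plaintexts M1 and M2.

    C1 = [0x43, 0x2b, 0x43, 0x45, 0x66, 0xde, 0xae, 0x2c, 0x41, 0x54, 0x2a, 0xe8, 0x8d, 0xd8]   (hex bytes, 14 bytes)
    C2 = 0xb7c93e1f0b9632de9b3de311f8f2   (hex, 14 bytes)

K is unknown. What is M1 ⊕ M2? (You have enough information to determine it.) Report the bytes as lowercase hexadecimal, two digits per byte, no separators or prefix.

C1 ⊕ C2 = (M1 ⊕ K) ⊕ (M2 ⊕ K) = M1 ⊕ M2 — the shared key cancels under XOR.
43 xor b7 = f4
2b xor c9 = e2
43 xor 3e = 7d
45 xor 1f = 5a
66 xor 0b = 6d
de xor 96 = 48
ae xor 32 = 9c
2c xor de = f2
41 xor 9b = da
54 xor 3d = 69
2a xor e3 = c9
e8 xor 11 = f9
8d xor f8 = 75
d8 xor f2 = 2a

f4e27d5a6d489cf2da69c9f9752a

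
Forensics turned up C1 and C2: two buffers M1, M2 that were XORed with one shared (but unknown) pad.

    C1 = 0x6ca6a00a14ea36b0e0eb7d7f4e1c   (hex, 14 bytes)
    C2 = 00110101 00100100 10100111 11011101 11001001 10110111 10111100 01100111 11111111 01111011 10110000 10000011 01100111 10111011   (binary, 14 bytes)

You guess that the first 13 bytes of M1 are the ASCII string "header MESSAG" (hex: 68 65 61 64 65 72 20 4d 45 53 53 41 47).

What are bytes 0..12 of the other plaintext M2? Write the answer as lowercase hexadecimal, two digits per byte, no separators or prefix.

First, C1 ⊕ C2 = (M1 ⊕ K) ⊕ (M2 ⊕ K) = M1 ⊕ M2, so the key drops out. Then M2 = (M1 ⊕ M2) ⊕ M1 over the first 13 bytes.
byte 0: (6c XOR 35) XOR 68 = 59 XOR 68 = 31
byte 1: (a6 XOR 24) XOR 65 = 82 XOR 65 = e7
byte 2: (a0 XOR a7) XOR 61 = 07 XOR 61 = 66
byte 3: (0a XOR dd) XOR 64 = d7 XOR 64 = b3
byte 4: (14 XOR c9) XOR 65 = dd XOR 65 = b8
byte 5: (ea XOR b7) XOR 72 = 5d XOR 72 = 2f
byte 6: (36 XOR bc) XOR 20 = 8a XOR 20 = aa
byte 7: (b0 XOR 67) XOR 4d = d7 XOR 4d = 9a
byte 8: (e0 XOR ff) XOR 45 = 1f XOR 45 = 5a
byte 9: (eb XOR 7b) XOR 53 = 90 XOR 53 = c3
byte 10: (7d XOR b0) XOR 53 = cd XOR 53 = 9e
byte 11: (7f XOR 83) XOR 41 = fc XOR 41 = bd
byte 12: (4e XOR 67) XOR 47 = 29 XOR 47 = 6e

31e766b3b82faa9a5ac39ebd6e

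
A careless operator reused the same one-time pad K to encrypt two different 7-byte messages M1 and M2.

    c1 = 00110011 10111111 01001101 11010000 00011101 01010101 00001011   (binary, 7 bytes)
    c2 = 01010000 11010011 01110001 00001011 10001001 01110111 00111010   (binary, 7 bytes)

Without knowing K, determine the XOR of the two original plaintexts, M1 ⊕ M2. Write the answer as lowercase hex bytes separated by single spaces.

63 6c 3c db 94 22 31

c1 ⊕ c2 = (M1 ⊕ K) ⊕ (M2 ⊕ K) = M1 ⊕ M2 — the shared key cancels under XOR.
 51 ⊕  80 =  99
191 ⊕ 211 = 108
 77 ⊕ 113 =  60
208 ⊕  11 = 219
 29 ⊕ 137 = 148
 85 ⊕ 119 =  34
 11 ⊕  58 =  49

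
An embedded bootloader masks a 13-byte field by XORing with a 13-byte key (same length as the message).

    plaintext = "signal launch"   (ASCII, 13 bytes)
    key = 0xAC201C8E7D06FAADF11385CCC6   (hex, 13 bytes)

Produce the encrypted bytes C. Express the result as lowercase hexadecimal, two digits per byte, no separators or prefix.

df497be01c6adac19066ebafae

115 XOR 172 = 223
105 XOR  32 =  73
103 XOR  28 = 123
110 XOR 142 = 224
 97 XOR 125 =  28
108 XOR   6 = 106
 32 XOR 250 = 218
108 XOR 173 = 193
 97 XOR 241 = 144
117 XOR  19 = 102
110 XOR 133 = 235
 99 XOR 204 = 175
104 XOR 198 = 174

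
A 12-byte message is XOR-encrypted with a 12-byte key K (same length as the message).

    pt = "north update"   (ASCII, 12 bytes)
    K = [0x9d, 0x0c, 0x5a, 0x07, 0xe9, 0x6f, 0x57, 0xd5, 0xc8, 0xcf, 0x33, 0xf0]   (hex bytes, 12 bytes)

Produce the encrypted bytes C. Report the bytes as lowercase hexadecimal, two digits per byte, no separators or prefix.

01101110 XOR 10011101 = 11110011
01101111 XOR 00001100 = 01100011
01110010 XOR 01011010 = 00101000
01110100 XOR 00000111 = 01110011
01101000 XOR 11101001 = 10000001
00100000 XOR 01101111 = 01001111
01110101 XOR 01010111 = 00100010
01110000 XOR 11010101 = 10100101
01100100 XOR 11001000 = 10101100
01100001 XOR 11001111 = 10101110
01110100 XOR 00110011 = 01000111
01100101 XOR 11110000 = 10010101

f3632873814f22a5acae4795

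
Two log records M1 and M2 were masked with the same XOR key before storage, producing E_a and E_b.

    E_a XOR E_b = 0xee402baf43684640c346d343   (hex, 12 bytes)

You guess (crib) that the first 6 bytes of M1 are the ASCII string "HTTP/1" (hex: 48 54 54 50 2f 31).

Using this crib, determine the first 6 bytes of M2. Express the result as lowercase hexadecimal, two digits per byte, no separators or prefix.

Since E_a ⊕ E_b = M1 ⊕ M2, XORing with the guessed M1 bytes yields the corresponding M2 bytes: M2 = (E_a ⊕ E_b) ⊕ M1.
238 XOR  72 = 166
 64 XOR  84 =  20
 43 XOR  84 = 127
175 XOR  80 = 255
 67 XOR  47 = 108
104 XOR  49 =  89

a6147fff6c59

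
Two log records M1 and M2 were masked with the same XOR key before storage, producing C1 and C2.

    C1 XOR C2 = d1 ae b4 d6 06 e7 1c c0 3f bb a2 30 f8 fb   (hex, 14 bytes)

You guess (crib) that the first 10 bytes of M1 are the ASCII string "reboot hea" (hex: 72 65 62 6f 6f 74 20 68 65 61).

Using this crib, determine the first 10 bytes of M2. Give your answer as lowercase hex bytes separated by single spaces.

a3 cb d6 b9 69 93 3c a8 5a da

Since C1 ⊕ C2 = M1 ⊕ M2, XORing with the guessed M1 bytes yields the corresponding M2 bytes: M2 = (C1 ⊕ C2) ⊕ M1.
byte 0: 11010001 ⊕ 01110010 = 10100011
byte 1: 10101110 ⊕ 01100101 = 11001011
byte 2: 10110100 ⊕ 01100010 = 11010110
byte 3: 11010110 ⊕ 01101111 = 10111001
byte 4: 00000110 ⊕ 01101111 = 01101001
byte 5: 11100111 ⊕ 01110100 = 10010011
byte 6: 00011100 ⊕ 00100000 = 00111100
byte 7: 11000000 ⊕ 01101000 = 10101000
byte 8: 00111111 ⊕ 01100101 = 01011010
byte 9: 10111011 ⊕ 01100001 = 11011010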